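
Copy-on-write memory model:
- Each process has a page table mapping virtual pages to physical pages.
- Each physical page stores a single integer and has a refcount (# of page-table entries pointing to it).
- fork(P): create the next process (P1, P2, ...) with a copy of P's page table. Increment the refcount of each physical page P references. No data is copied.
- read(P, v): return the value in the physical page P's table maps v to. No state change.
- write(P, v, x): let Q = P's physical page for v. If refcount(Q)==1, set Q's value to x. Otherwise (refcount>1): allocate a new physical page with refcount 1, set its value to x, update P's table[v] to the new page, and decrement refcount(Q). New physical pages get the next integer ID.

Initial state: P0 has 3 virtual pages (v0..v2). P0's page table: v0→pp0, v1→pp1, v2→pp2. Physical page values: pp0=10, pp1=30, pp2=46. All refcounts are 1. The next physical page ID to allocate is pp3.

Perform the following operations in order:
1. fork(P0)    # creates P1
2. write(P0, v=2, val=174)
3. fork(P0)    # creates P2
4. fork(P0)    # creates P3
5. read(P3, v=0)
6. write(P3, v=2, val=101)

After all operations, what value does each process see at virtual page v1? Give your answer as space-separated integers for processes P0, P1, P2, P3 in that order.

Answer: 30 30 30 30

Derivation:
Op 1: fork(P0) -> P1. 3 ppages; refcounts: pp0:2 pp1:2 pp2:2
Op 2: write(P0, v2, 174). refcount(pp2)=2>1 -> COPY to pp3. 4 ppages; refcounts: pp0:2 pp1:2 pp2:1 pp3:1
Op 3: fork(P0) -> P2. 4 ppages; refcounts: pp0:3 pp1:3 pp2:1 pp3:2
Op 4: fork(P0) -> P3. 4 ppages; refcounts: pp0:4 pp1:4 pp2:1 pp3:3
Op 5: read(P3, v0) -> 10. No state change.
Op 6: write(P3, v2, 101). refcount(pp3)=3>1 -> COPY to pp4. 5 ppages; refcounts: pp0:4 pp1:4 pp2:1 pp3:2 pp4:1
P0: v1 -> pp1 = 30
P1: v1 -> pp1 = 30
P2: v1 -> pp1 = 30
P3: v1 -> pp1 = 30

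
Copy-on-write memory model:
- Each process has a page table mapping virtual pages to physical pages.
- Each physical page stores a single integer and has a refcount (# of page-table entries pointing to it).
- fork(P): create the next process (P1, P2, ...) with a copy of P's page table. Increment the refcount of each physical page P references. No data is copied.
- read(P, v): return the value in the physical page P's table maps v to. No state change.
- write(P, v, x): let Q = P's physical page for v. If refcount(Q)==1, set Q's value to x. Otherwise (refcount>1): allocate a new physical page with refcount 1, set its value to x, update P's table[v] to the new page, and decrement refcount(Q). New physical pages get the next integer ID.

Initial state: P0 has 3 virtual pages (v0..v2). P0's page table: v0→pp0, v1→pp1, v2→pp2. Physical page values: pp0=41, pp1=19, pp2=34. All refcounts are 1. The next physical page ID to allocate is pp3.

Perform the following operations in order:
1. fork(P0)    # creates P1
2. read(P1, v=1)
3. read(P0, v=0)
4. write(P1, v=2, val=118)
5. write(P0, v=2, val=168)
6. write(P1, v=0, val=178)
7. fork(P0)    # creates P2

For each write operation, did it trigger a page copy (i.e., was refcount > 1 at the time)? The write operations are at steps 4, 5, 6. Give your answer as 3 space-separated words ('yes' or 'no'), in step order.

Op 1: fork(P0) -> P1. 3 ppages; refcounts: pp0:2 pp1:2 pp2:2
Op 2: read(P1, v1) -> 19. No state change.
Op 3: read(P0, v0) -> 41. No state change.
Op 4: write(P1, v2, 118). refcount(pp2)=2>1 -> COPY to pp3. 4 ppages; refcounts: pp0:2 pp1:2 pp2:1 pp3:1
Op 5: write(P0, v2, 168). refcount(pp2)=1 -> write in place. 4 ppages; refcounts: pp0:2 pp1:2 pp2:1 pp3:1
Op 6: write(P1, v0, 178). refcount(pp0)=2>1 -> COPY to pp4. 5 ppages; refcounts: pp0:1 pp1:2 pp2:1 pp3:1 pp4:1
Op 7: fork(P0) -> P2. 5 ppages; refcounts: pp0:2 pp1:3 pp2:2 pp3:1 pp4:1

yes no yes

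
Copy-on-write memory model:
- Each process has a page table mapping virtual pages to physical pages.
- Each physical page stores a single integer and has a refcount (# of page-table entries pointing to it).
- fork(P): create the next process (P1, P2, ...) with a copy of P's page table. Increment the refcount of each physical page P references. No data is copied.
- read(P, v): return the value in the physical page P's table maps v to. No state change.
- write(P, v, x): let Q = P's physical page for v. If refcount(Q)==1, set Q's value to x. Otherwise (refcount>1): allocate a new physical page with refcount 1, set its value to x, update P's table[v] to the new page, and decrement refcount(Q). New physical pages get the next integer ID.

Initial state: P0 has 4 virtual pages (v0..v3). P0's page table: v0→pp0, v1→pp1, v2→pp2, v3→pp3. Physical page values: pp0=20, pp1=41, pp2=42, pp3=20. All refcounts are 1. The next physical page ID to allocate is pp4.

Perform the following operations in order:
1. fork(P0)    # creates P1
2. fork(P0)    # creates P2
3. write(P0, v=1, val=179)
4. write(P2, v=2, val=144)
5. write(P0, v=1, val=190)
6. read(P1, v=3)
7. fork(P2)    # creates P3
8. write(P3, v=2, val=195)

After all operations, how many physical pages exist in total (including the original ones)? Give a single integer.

Answer: 7

Derivation:
Op 1: fork(P0) -> P1. 4 ppages; refcounts: pp0:2 pp1:2 pp2:2 pp3:2
Op 2: fork(P0) -> P2. 4 ppages; refcounts: pp0:3 pp1:3 pp2:3 pp3:3
Op 3: write(P0, v1, 179). refcount(pp1)=3>1 -> COPY to pp4. 5 ppages; refcounts: pp0:3 pp1:2 pp2:3 pp3:3 pp4:1
Op 4: write(P2, v2, 144). refcount(pp2)=3>1 -> COPY to pp5. 6 ppages; refcounts: pp0:3 pp1:2 pp2:2 pp3:3 pp4:1 pp5:1
Op 5: write(P0, v1, 190). refcount(pp4)=1 -> write in place. 6 ppages; refcounts: pp0:3 pp1:2 pp2:2 pp3:3 pp4:1 pp5:1
Op 6: read(P1, v3) -> 20. No state change.
Op 7: fork(P2) -> P3. 6 ppages; refcounts: pp0:4 pp1:3 pp2:2 pp3:4 pp4:1 pp5:2
Op 8: write(P3, v2, 195). refcount(pp5)=2>1 -> COPY to pp6. 7 ppages; refcounts: pp0:4 pp1:3 pp2:2 pp3:4 pp4:1 pp5:1 pp6:1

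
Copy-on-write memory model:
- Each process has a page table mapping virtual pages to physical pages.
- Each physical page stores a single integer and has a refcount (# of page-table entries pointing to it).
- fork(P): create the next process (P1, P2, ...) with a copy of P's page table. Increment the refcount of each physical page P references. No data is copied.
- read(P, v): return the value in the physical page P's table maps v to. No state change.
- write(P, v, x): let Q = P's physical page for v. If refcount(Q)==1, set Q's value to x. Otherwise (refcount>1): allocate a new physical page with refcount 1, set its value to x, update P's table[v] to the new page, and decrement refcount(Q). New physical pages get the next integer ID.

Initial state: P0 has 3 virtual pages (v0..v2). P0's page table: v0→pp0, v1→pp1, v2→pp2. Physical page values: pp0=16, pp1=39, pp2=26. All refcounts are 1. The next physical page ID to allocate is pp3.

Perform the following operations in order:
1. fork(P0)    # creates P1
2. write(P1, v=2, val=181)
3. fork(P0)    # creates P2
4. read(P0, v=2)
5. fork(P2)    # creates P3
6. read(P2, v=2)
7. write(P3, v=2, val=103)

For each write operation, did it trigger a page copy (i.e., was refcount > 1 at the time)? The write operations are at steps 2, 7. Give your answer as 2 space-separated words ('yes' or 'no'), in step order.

Op 1: fork(P0) -> P1. 3 ppages; refcounts: pp0:2 pp1:2 pp2:2
Op 2: write(P1, v2, 181). refcount(pp2)=2>1 -> COPY to pp3. 4 ppages; refcounts: pp0:2 pp1:2 pp2:1 pp3:1
Op 3: fork(P0) -> P2. 4 ppages; refcounts: pp0:3 pp1:3 pp2:2 pp3:1
Op 4: read(P0, v2) -> 26. No state change.
Op 5: fork(P2) -> P3. 4 ppages; refcounts: pp0:4 pp1:4 pp2:3 pp3:1
Op 6: read(P2, v2) -> 26. No state change.
Op 7: write(P3, v2, 103). refcount(pp2)=3>1 -> COPY to pp4. 5 ppages; refcounts: pp0:4 pp1:4 pp2:2 pp3:1 pp4:1

yes yes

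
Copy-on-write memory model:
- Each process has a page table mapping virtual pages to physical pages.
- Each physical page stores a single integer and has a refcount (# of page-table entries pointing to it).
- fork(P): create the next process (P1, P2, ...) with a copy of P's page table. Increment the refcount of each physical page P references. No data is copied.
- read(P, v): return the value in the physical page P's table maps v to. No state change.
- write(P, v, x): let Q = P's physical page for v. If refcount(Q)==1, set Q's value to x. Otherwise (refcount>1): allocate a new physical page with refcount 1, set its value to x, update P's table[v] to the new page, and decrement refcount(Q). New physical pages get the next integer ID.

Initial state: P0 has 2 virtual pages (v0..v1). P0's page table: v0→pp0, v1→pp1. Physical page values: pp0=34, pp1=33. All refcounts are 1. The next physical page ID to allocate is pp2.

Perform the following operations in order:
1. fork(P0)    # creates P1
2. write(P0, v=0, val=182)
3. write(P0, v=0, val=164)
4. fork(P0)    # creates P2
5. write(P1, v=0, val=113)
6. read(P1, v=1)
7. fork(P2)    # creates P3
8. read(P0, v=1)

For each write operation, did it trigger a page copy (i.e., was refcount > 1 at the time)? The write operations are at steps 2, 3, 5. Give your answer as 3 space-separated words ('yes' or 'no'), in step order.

Op 1: fork(P0) -> P1. 2 ppages; refcounts: pp0:2 pp1:2
Op 2: write(P0, v0, 182). refcount(pp0)=2>1 -> COPY to pp2. 3 ppages; refcounts: pp0:1 pp1:2 pp2:1
Op 3: write(P0, v0, 164). refcount(pp2)=1 -> write in place. 3 ppages; refcounts: pp0:1 pp1:2 pp2:1
Op 4: fork(P0) -> P2. 3 ppages; refcounts: pp0:1 pp1:3 pp2:2
Op 5: write(P1, v0, 113). refcount(pp0)=1 -> write in place. 3 ppages; refcounts: pp0:1 pp1:3 pp2:2
Op 6: read(P1, v1) -> 33. No state change.
Op 7: fork(P2) -> P3. 3 ppages; refcounts: pp0:1 pp1:4 pp2:3
Op 8: read(P0, v1) -> 33. No state change.

yes no no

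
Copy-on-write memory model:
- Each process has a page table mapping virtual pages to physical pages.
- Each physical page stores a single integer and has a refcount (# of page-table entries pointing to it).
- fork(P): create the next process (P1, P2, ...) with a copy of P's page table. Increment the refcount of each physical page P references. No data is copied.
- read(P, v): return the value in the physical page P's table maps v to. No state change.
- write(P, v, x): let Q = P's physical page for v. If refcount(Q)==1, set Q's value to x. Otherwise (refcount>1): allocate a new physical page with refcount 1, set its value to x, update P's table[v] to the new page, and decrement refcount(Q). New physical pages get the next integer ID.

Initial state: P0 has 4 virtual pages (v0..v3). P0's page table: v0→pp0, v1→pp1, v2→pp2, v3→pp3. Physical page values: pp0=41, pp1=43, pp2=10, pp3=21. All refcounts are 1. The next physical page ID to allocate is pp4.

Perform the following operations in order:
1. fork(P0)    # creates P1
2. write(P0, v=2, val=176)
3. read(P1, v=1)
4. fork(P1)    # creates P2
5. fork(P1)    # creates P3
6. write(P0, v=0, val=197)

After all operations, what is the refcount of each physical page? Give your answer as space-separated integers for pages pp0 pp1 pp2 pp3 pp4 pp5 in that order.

Op 1: fork(P0) -> P1. 4 ppages; refcounts: pp0:2 pp1:2 pp2:2 pp3:2
Op 2: write(P0, v2, 176). refcount(pp2)=2>1 -> COPY to pp4. 5 ppages; refcounts: pp0:2 pp1:2 pp2:1 pp3:2 pp4:1
Op 3: read(P1, v1) -> 43. No state change.
Op 4: fork(P1) -> P2. 5 ppages; refcounts: pp0:3 pp1:3 pp2:2 pp3:3 pp4:1
Op 5: fork(P1) -> P3. 5 ppages; refcounts: pp0:4 pp1:4 pp2:3 pp3:4 pp4:1
Op 6: write(P0, v0, 197). refcount(pp0)=4>1 -> COPY to pp5. 6 ppages; refcounts: pp0:3 pp1:4 pp2:3 pp3:4 pp4:1 pp5:1

Answer: 3 4 3 4 1 1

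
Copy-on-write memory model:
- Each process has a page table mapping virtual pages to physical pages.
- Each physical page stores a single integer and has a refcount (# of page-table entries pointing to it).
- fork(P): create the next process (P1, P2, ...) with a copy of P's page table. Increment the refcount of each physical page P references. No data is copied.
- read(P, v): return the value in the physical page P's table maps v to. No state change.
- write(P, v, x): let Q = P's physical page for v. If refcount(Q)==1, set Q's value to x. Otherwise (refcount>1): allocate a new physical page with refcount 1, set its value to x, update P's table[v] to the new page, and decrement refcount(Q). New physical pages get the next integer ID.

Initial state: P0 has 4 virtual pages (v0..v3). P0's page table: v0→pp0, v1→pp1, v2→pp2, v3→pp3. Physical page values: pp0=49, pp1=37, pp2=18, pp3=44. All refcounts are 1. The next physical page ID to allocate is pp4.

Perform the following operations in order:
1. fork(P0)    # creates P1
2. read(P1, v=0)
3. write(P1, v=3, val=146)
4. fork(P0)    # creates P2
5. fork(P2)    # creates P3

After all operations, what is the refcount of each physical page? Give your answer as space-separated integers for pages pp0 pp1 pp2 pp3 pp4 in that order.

Op 1: fork(P0) -> P1. 4 ppages; refcounts: pp0:2 pp1:2 pp2:2 pp3:2
Op 2: read(P1, v0) -> 49. No state change.
Op 3: write(P1, v3, 146). refcount(pp3)=2>1 -> COPY to pp4. 5 ppages; refcounts: pp0:2 pp1:2 pp2:2 pp3:1 pp4:1
Op 4: fork(P0) -> P2. 5 ppages; refcounts: pp0:3 pp1:3 pp2:3 pp3:2 pp4:1
Op 5: fork(P2) -> P3. 5 ppages; refcounts: pp0:4 pp1:4 pp2:4 pp3:3 pp4:1

Answer: 4 4 4 3 1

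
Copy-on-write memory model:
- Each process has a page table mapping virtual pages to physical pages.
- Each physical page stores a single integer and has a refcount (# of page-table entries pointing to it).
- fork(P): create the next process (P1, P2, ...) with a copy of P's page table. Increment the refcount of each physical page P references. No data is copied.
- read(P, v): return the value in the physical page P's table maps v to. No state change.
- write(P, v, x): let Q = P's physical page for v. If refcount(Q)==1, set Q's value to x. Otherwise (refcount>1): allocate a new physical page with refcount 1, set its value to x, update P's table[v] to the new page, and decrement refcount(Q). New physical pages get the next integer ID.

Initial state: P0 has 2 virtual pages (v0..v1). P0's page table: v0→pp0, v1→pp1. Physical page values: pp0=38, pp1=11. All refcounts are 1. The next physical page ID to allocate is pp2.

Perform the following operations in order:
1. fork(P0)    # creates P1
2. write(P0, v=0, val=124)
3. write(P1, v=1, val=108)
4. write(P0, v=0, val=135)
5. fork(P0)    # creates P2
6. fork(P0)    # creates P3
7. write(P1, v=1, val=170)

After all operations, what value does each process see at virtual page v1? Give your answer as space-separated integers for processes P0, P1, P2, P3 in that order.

Answer: 11 170 11 11

Derivation:
Op 1: fork(P0) -> P1. 2 ppages; refcounts: pp0:2 pp1:2
Op 2: write(P0, v0, 124). refcount(pp0)=2>1 -> COPY to pp2. 3 ppages; refcounts: pp0:1 pp1:2 pp2:1
Op 3: write(P1, v1, 108). refcount(pp1)=2>1 -> COPY to pp3. 4 ppages; refcounts: pp0:1 pp1:1 pp2:1 pp3:1
Op 4: write(P0, v0, 135). refcount(pp2)=1 -> write in place. 4 ppages; refcounts: pp0:1 pp1:1 pp2:1 pp3:1
Op 5: fork(P0) -> P2. 4 ppages; refcounts: pp0:1 pp1:2 pp2:2 pp3:1
Op 6: fork(P0) -> P3. 4 ppages; refcounts: pp0:1 pp1:3 pp2:3 pp3:1
Op 7: write(P1, v1, 170). refcount(pp3)=1 -> write in place. 4 ppages; refcounts: pp0:1 pp1:3 pp2:3 pp3:1
P0: v1 -> pp1 = 11
P1: v1 -> pp3 = 170
P2: v1 -> pp1 = 11
P3: v1 -> pp1 = 11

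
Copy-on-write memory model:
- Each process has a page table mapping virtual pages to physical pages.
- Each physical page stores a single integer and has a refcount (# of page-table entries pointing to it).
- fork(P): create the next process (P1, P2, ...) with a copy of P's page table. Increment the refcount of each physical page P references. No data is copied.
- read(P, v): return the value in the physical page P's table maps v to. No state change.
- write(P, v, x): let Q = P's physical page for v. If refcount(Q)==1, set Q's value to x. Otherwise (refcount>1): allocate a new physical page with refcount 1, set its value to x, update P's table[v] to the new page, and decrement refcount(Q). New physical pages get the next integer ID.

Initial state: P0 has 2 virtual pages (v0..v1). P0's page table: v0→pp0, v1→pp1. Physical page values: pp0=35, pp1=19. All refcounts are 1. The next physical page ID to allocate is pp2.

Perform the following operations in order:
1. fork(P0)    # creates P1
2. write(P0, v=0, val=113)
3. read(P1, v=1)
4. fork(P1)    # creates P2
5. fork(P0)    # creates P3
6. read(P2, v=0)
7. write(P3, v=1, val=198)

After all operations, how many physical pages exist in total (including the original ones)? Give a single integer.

Answer: 4

Derivation:
Op 1: fork(P0) -> P1. 2 ppages; refcounts: pp0:2 pp1:2
Op 2: write(P0, v0, 113). refcount(pp0)=2>1 -> COPY to pp2. 3 ppages; refcounts: pp0:1 pp1:2 pp2:1
Op 3: read(P1, v1) -> 19. No state change.
Op 4: fork(P1) -> P2. 3 ppages; refcounts: pp0:2 pp1:3 pp2:1
Op 5: fork(P0) -> P3. 3 ppages; refcounts: pp0:2 pp1:4 pp2:2
Op 6: read(P2, v0) -> 35. No state change.
Op 7: write(P3, v1, 198). refcount(pp1)=4>1 -> COPY to pp3. 4 ppages; refcounts: pp0:2 pp1:3 pp2:2 pp3:1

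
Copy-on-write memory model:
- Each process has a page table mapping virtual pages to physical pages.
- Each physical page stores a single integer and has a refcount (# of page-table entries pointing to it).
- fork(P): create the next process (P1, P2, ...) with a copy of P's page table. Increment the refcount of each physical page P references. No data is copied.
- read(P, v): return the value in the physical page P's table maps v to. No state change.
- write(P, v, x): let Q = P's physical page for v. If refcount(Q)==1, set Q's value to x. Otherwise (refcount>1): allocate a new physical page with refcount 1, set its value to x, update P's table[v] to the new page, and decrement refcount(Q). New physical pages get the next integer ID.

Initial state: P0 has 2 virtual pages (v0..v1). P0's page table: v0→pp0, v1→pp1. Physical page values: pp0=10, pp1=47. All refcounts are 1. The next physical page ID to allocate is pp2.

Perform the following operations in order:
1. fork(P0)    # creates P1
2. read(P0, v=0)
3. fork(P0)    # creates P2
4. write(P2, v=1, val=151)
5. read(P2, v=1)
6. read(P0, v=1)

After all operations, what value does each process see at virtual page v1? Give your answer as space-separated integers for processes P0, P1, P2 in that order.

Answer: 47 47 151

Derivation:
Op 1: fork(P0) -> P1. 2 ppages; refcounts: pp0:2 pp1:2
Op 2: read(P0, v0) -> 10. No state change.
Op 3: fork(P0) -> P2. 2 ppages; refcounts: pp0:3 pp1:3
Op 4: write(P2, v1, 151). refcount(pp1)=3>1 -> COPY to pp2. 3 ppages; refcounts: pp0:3 pp1:2 pp2:1
Op 5: read(P2, v1) -> 151. No state change.
Op 6: read(P0, v1) -> 47. No state change.
P0: v1 -> pp1 = 47
P1: v1 -> pp1 = 47
P2: v1 -> pp2 = 151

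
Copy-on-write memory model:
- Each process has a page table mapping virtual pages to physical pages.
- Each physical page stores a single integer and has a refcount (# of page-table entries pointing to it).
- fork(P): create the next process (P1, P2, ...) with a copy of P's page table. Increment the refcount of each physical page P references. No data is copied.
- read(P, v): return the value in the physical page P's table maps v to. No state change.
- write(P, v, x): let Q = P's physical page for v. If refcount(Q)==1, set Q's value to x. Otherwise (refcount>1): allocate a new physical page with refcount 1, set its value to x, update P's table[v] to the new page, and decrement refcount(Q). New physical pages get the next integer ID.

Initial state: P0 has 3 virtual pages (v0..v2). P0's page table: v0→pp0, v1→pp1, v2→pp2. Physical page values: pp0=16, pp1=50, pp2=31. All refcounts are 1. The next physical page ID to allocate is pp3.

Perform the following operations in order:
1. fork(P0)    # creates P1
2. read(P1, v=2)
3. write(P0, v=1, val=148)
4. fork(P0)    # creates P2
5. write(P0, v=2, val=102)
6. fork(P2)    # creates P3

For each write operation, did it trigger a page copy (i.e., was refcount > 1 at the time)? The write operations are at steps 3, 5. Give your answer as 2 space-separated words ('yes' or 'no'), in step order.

Op 1: fork(P0) -> P1. 3 ppages; refcounts: pp0:2 pp1:2 pp2:2
Op 2: read(P1, v2) -> 31. No state change.
Op 3: write(P0, v1, 148). refcount(pp1)=2>1 -> COPY to pp3. 4 ppages; refcounts: pp0:2 pp1:1 pp2:2 pp3:1
Op 4: fork(P0) -> P2. 4 ppages; refcounts: pp0:3 pp1:1 pp2:3 pp3:2
Op 5: write(P0, v2, 102). refcount(pp2)=3>1 -> COPY to pp4. 5 ppages; refcounts: pp0:3 pp1:1 pp2:2 pp3:2 pp4:1
Op 6: fork(P2) -> P3. 5 ppages; refcounts: pp0:4 pp1:1 pp2:3 pp3:3 pp4:1

yes yes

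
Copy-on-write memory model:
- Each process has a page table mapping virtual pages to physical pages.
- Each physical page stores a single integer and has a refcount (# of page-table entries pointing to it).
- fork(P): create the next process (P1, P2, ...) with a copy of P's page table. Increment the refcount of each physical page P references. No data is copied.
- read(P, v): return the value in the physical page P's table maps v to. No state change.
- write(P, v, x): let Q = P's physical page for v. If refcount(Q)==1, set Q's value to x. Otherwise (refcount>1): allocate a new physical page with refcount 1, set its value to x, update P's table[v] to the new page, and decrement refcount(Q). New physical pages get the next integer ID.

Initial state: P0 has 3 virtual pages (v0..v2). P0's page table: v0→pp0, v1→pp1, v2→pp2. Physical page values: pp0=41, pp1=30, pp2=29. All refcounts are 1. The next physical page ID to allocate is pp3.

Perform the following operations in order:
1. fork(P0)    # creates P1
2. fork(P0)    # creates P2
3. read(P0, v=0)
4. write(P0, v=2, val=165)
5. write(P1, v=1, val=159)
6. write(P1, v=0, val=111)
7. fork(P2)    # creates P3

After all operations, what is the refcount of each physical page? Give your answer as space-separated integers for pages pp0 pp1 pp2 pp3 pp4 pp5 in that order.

Op 1: fork(P0) -> P1. 3 ppages; refcounts: pp0:2 pp1:2 pp2:2
Op 2: fork(P0) -> P2. 3 ppages; refcounts: pp0:3 pp1:3 pp2:3
Op 3: read(P0, v0) -> 41. No state change.
Op 4: write(P0, v2, 165). refcount(pp2)=3>1 -> COPY to pp3. 4 ppages; refcounts: pp0:3 pp1:3 pp2:2 pp3:1
Op 5: write(P1, v1, 159). refcount(pp1)=3>1 -> COPY to pp4. 5 ppages; refcounts: pp0:3 pp1:2 pp2:2 pp3:1 pp4:1
Op 6: write(P1, v0, 111). refcount(pp0)=3>1 -> COPY to pp5. 6 ppages; refcounts: pp0:2 pp1:2 pp2:2 pp3:1 pp4:1 pp5:1
Op 7: fork(P2) -> P3. 6 ppages; refcounts: pp0:3 pp1:3 pp2:3 pp3:1 pp4:1 pp5:1

Answer: 3 3 3 1 1 1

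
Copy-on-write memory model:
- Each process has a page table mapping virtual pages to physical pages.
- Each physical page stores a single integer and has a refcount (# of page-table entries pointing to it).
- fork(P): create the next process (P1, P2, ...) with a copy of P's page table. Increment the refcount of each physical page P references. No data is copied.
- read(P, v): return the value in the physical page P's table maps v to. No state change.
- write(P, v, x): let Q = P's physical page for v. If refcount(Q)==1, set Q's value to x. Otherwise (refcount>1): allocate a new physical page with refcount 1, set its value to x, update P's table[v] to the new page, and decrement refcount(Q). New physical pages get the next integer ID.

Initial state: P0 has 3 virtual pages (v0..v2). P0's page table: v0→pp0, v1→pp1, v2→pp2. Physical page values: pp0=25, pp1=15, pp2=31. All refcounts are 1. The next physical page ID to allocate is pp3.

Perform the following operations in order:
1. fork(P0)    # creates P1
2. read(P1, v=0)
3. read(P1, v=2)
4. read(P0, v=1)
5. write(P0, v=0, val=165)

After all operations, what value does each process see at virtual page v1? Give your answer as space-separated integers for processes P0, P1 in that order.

Answer: 15 15

Derivation:
Op 1: fork(P0) -> P1. 3 ppages; refcounts: pp0:2 pp1:2 pp2:2
Op 2: read(P1, v0) -> 25. No state change.
Op 3: read(P1, v2) -> 31. No state change.
Op 4: read(P0, v1) -> 15. No state change.
Op 5: write(P0, v0, 165). refcount(pp0)=2>1 -> COPY to pp3. 4 ppages; refcounts: pp0:1 pp1:2 pp2:2 pp3:1
P0: v1 -> pp1 = 15
P1: v1 -> pp1 = 15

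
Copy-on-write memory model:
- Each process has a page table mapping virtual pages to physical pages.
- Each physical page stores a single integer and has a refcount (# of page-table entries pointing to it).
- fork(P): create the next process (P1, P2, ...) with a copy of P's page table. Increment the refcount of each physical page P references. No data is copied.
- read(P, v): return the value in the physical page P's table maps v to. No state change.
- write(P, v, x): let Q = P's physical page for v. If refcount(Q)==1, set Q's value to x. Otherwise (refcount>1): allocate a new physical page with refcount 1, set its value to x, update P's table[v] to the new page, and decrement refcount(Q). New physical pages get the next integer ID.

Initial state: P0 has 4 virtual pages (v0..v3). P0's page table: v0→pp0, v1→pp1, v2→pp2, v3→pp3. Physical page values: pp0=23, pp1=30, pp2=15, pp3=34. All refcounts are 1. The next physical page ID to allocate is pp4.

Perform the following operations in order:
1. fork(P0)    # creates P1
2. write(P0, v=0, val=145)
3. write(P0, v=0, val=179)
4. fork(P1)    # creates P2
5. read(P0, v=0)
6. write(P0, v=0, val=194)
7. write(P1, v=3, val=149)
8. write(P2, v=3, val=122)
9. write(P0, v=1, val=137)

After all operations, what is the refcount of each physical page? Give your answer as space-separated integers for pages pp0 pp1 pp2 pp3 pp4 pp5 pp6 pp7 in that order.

Op 1: fork(P0) -> P1. 4 ppages; refcounts: pp0:2 pp1:2 pp2:2 pp3:2
Op 2: write(P0, v0, 145). refcount(pp0)=2>1 -> COPY to pp4. 5 ppages; refcounts: pp0:1 pp1:2 pp2:2 pp3:2 pp4:1
Op 3: write(P0, v0, 179). refcount(pp4)=1 -> write in place. 5 ppages; refcounts: pp0:1 pp1:2 pp2:2 pp3:2 pp4:1
Op 4: fork(P1) -> P2. 5 ppages; refcounts: pp0:2 pp1:3 pp2:3 pp3:3 pp4:1
Op 5: read(P0, v0) -> 179. No state change.
Op 6: write(P0, v0, 194). refcount(pp4)=1 -> write in place. 5 ppages; refcounts: pp0:2 pp1:3 pp2:3 pp3:3 pp4:1
Op 7: write(P1, v3, 149). refcount(pp3)=3>1 -> COPY to pp5. 6 ppages; refcounts: pp0:2 pp1:3 pp2:3 pp3:2 pp4:1 pp5:1
Op 8: write(P2, v3, 122). refcount(pp3)=2>1 -> COPY to pp6. 7 ppages; refcounts: pp0:2 pp1:3 pp2:3 pp3:1 pp4:1 pp5:1 pp6:1
Op 9: write(P0, v1, 137). refcount(pp1)=3>1 -> COPY to pp7. 8 ppages; refcounts: pp0:2 pp1:2 pp2:3 pp3:1 pp4:1 pp5:1 pp6:1 pp7:1

Answer: 2 2 3 1 1 1 1 1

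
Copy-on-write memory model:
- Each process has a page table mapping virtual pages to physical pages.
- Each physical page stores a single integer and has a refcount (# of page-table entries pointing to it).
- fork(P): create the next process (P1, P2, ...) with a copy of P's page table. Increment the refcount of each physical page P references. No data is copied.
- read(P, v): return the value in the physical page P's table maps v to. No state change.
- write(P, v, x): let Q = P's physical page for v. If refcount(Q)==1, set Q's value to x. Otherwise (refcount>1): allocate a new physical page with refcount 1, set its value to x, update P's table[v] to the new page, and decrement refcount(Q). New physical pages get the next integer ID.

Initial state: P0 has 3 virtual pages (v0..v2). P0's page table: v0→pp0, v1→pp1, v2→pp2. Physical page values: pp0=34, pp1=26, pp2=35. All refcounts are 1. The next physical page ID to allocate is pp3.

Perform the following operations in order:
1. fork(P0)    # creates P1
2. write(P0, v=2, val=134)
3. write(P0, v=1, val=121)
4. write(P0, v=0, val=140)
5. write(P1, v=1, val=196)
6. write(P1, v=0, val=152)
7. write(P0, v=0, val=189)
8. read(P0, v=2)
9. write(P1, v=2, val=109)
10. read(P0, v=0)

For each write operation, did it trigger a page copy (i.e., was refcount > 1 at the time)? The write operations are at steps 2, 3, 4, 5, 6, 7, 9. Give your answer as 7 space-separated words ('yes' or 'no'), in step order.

Op 1: fork(P0) -> P1. 3 ppages; refcounts: pp0:2 pp1:2 pp2:2
Op 2: write(P0, v2, 134). refcount(pp2)=2>1 -> COPY to pp3. 4 ppages; refcounts: pp0:2 pp1:2 pp2:1 pp3:1
Op 3: write(P0, v1, 121). refcount(pp1)=2>1 -> COPY to pp4. 5 ppages; refcounts: pp0:2 pp1:1 pp2:1 pp3:1 pp4:1
Op 4: write(P0, v0, 140). refcount(pp0)=2>1 -> COPY to pp5. 6 ppages; refcounts: pp0:1 pp1:1 pp2:1 pp3:1 pp4:1 pp5:1
Op 5: write(P1, v1, 196). refcount(pp1)=1 -> write in place. 6 ppages; refcounts: pp0:1 pp1:1 pp2:1 pp3:1 pp4:1 pp5:1
Op 6: write(P1, v0, 152). refcount(pp0)=1 -> write in place. 6 ppages; refcounts: pp0:1 pp1:1 pp2:1 pp3:1 pp4:1 pp5:1
Op 7: write(P0, v0, 189). refcount(pp5)=1 -> write in place. 6 ppages; refcounts: pp0:1 pp1:1 pp2:1 pp3:1 pp4:1 pp5:1
Op 8: read(P0, v2) -> 134. No state change.
Op 9: write(P1, v2, 109). refcount(pp2)=1 -> write in place. 6 ppages; refcounts: pp0:1 pp1:1 pp2:1 pp3:1 pp4:1 pp5:1
Op 10: read(P0, v0) -> 189. No state change.

yes yes yes no no no no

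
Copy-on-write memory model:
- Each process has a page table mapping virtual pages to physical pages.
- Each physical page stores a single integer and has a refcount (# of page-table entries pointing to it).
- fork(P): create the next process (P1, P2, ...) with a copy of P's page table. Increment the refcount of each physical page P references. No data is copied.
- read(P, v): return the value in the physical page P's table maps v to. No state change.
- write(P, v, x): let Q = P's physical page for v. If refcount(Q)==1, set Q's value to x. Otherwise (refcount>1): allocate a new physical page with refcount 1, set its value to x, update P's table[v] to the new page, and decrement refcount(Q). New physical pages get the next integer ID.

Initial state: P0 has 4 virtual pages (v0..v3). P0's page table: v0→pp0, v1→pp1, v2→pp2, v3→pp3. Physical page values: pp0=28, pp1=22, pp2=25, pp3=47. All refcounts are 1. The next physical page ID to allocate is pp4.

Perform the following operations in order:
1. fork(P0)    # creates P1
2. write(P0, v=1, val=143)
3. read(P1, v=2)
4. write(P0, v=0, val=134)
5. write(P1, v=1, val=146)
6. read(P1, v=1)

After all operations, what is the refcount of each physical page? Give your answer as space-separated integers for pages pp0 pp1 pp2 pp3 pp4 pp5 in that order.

Answer: 1 1 2 2 1 1

Derivation:
Op 1: fork(P0) -> P1. 4 ppages; refcounts: pp0:2 pp1:2 pp2:2 pp3:2
Op 2: write(P0, v1, 143). refcount(pp1)=2>1 -> COPY to pp4. 5 ppages; refcounts: pp0:2 pp1:1 pp2:2 pp3:2 pp4:1
Op 3: read(P1, v2) -> 25. No state change.
Op 4: write(P0, v0, 134). refcount(pp0)=2>1 -> COPY to pp5. 6 ppages; refcounts: pp0:1 pp1:1 pp2:2 pp3:2 pp4:1 pp5:1
Op 5: write(P1, v1, 146). refcount(pp1)=1 -> write in place. 6 ppages; refcounts: pp0:1 pp1:1 pp2:2 pp3:2 pp4:1 pp5:1
Op 6: read(P1, v1) -> 146. No state change.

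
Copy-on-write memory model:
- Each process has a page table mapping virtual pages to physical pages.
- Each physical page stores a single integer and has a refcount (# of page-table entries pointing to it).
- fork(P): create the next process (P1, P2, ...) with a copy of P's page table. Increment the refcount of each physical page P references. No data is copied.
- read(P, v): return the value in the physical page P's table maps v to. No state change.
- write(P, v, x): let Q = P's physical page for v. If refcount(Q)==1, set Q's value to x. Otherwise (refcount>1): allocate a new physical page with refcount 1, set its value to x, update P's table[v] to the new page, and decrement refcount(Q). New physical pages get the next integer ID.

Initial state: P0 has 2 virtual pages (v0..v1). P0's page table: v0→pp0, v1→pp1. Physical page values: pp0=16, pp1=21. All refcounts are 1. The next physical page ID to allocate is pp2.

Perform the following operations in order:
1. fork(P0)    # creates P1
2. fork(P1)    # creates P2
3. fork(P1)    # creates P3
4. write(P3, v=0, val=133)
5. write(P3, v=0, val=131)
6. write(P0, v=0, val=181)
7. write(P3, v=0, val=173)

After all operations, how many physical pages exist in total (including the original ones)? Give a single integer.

Op 1: fork(P0) -> P1. 2 ppages; refcounts: pp0:2 pp1:2
Op 2: fork(P1) -> P2. 2 ppages; refcounts: pp0:3 pp1:3
Op 3: fork(P1) -> P3. 2 ppages; refcounts: pp0:4 pp1:4
Op 4: write(P3, v0, 133). refcount(pp0)=4>1 -> COPY to pp2. 3 ppages; refcounts: pp0:3 pp1:4 pp2:1
Op 5: write(P3, v0, 131). refcount(pp2)=1 -> write in place. 3 ppages; refcounts: pp0:3 pp1:4 pp2:1
Op 6: write(P0, v0, 181). refcount(pp0)=3>1 -> COPY to pp3. 4 ppages; refcounts: pp0:2 pp1:4 pp2:1 pp3:1
Op 7: write(P3, v0, 173). refcount(pp2)=1 -> write in place. 4 ppages; refcounts: pp0:2 pp1:4 pp2:1 pp3:1

Answer: 4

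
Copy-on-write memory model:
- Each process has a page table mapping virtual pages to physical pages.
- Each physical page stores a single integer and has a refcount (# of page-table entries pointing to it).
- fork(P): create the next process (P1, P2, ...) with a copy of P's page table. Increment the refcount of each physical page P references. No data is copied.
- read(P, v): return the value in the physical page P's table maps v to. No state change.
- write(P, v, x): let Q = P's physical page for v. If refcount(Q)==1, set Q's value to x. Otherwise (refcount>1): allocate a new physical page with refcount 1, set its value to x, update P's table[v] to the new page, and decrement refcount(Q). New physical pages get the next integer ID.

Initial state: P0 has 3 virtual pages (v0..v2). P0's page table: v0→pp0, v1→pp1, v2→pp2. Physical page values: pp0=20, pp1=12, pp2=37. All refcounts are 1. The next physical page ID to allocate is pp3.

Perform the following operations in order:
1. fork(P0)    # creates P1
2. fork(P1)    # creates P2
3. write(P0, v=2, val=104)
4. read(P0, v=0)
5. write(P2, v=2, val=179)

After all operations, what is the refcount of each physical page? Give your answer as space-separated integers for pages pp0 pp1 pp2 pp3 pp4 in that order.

Op 1: fork(P0) -> P1. 3 ppages; refcounts: pp0:2 pp1:2 pp2:2
Op 2: fork(P1) -> P2. 3 ppages; refcounts: pp0:3 pp1:3 pp2:3
Op 3: write(P0, v2, 104). refcount(pp2)=3>1 -> COPY to pp3. 4 ppages; refcounts: pp0:3 pp1:3 pp2:2 pp3:1
Op 4: read(P0, v0) -> 20. No state change.
Op 5: write(P2, v2, 179). refcount(pp2)=2>1 -> COPY to pp4. 5 ppages; refcounts: pp0:3 pp1:3 pp2:1 pp3:1 pp4:1

Answer: 3 3 1 1 1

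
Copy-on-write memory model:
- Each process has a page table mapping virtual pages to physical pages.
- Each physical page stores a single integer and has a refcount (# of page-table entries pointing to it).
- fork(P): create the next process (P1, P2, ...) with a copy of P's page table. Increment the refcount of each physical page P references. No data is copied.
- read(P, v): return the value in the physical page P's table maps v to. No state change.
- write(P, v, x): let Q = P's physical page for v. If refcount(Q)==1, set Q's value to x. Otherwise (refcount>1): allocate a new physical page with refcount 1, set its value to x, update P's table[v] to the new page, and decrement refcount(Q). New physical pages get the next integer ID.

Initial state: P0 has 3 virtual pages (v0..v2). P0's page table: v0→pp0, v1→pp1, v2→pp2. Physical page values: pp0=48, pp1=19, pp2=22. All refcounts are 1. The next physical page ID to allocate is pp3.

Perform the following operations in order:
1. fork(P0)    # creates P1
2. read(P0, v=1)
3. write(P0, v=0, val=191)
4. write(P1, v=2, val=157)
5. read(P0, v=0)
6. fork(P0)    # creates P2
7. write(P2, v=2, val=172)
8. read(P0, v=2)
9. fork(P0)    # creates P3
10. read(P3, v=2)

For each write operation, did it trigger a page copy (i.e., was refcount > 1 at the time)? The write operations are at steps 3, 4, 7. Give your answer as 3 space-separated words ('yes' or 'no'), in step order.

Op 1: fork(P0) -> P1. 3 ppages; refcounts: pp0:2 pp1:2 pp2:2
Op 2: read(P0, v1) -> 19. No state change.
Op 3: write(P0, v0, 191). refcount(pp0)=2>1 -> COPY to pp3. 4 ppages; refcounts: pp0:1 pp1:2 pp2:2 pp3:1
Op 4: write(P1, v2, 157). refcount(pp2)=2>1 -> COPY to pp4. 5 ppages; refcounts: pp0:1 pp1:2 pp2:1 pp3:1 pp4:1
Op 5: read(P0, v0) -> 191. No state change.
Op 6: fork(P0) -> P2. 5 ppages; refcounts: pp0:1 pp1:3 pp2:2 pp3:2 pp4:1
Op 7: write(P2, v2, 172). refcount(pp2)=2>1 -> COPY to pp5. 6 ppages; refcounts: pp0:1 pp1:3 pp2:1 pp3:2 pp4:1 pp5:1
Op 8: read(P0, v2) -> 22. No state change.
Op 9: fork(P0) -> P3. 6 ppages; refcounts: pp0:1 pp1:4 pp2:2 pp3:3 pp4:1 pp5:1
Op 10: read(P3, v2) -> 22. No state change.

yes yes yes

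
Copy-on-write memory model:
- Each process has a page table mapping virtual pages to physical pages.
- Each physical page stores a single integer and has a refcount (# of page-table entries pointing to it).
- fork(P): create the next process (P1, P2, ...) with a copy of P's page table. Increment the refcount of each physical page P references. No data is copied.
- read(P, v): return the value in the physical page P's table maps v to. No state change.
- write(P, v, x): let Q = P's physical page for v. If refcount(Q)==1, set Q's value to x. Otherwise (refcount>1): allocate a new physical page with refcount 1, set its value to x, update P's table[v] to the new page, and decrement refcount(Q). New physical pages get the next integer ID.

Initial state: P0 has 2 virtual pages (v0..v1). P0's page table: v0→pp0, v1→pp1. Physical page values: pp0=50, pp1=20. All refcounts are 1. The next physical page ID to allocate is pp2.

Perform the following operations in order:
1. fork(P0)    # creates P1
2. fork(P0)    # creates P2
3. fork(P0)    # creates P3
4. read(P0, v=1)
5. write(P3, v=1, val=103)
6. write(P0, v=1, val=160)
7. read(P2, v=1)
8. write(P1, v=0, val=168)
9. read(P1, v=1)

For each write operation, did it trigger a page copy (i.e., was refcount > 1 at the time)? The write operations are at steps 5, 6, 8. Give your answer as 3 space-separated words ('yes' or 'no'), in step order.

Op 1: fork(P0) -> P1. 2 ppages; refcounts: pp0:2 pp1:2
Op 2: fork(P0) -> P2. 2 ppages; refcounts: pp0:3 pp1:3
Op 3: fork(P0) -> P3. 2 ppages; refcounts: pp0:4 pp1:4
Op 4: read(P0, v1) -> 20. No state change.
Op 5: write(P3, v1, 103). refcount(pp1)=4>1 -> COPY to pp2. 3 ppages; refcounts: pp0:4 pp1:3 pp2:1
Op 6: write(P0, v1, 160). refcount(pp1)=3>1 -> COPY to pp3. 4 ppages; refcounts: pp0:4 pp1:2 pp2:1 pp3:1
Op 7: read(P2, v1) -> 20. No state change.
Op 8: write(P1, v0, 168). refcount(pp0)=4>1 -> COPY to pp4. 5 ppages; refcounts: pp0:3 pp1:2 pp2:1 pp3:1 pp4:1
Op 9: read(P1, v1) -> 20. No state change.

yes yes yes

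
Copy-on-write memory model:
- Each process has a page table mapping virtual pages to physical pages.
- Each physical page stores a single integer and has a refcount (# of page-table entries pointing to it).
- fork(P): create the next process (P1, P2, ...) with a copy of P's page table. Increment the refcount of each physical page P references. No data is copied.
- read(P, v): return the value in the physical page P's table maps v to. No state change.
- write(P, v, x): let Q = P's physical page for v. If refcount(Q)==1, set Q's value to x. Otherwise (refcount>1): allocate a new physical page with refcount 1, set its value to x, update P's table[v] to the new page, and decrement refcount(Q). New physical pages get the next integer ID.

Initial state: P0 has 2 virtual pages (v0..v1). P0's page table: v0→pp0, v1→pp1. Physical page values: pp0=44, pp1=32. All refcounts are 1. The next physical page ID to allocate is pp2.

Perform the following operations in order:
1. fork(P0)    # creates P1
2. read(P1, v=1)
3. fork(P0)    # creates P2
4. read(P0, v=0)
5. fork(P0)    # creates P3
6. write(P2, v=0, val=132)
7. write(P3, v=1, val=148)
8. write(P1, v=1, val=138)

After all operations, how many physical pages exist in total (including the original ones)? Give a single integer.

Op 1: fork(P0) -> P1. 2 ppages; refcounts: pp0:2 pp1:2
Op 2: read(P1, v1) -> 32. No state change.
Op 3: fork(P0) -> P2. 2 ppages; refcounts: pp0:3 pp1:3
Op 4: read(P0, v0) -> 44. No state change.
Op 5: fork(P0) -> P3. 2 ppages; refcounts: pp0:4 pp1:4
Op 6: write(P2, v0, 132). refcount(pp0)=4>1 -> COPY to pp2. 3 ppages; refcounts: pp0:3 pp1:4 pp2:1
Op 7: write(P3, v1, 148). refcount(pp1)=4>1 -> COPY to pp3. 4 ppages; refcounts: pp0:3 pp1:3 pp2:1 pp3:1
Op 8: write(P1, v1, 138). refcount(pp1)=3>1 -> COPY to pp4. 5 ppages; refcounts: pp0:3 pp1:2 pp2:1 pp3:1 pp4:1

Answer: 5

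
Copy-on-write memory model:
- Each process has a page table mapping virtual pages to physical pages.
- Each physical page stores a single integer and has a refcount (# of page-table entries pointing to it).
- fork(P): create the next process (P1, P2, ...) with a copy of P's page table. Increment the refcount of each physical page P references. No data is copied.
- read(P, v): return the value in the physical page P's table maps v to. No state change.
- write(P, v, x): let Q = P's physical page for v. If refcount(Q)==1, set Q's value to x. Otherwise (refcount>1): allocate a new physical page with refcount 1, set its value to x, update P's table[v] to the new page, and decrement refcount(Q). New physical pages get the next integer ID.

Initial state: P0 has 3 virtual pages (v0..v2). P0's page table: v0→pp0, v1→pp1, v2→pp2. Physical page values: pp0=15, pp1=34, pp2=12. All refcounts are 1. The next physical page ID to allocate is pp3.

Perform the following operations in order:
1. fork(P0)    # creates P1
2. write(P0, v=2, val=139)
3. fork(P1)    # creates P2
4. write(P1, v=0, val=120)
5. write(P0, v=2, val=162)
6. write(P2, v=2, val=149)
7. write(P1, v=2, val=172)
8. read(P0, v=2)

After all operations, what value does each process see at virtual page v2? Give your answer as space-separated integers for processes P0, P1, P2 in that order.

Op 1: fork(P0) -> P1. 3 ppages; refcounts: pp0:2 pp1:2 pp2:2
Op 2: write(P0, v2, 139). refcount(pp2)=2>1 -> COPY to pp3. 4 ppages; refcounts: pp0:2 pp1:2 pp2:1 pp3:1
Op 3: fork(P1) -> P2. 4 ppages; refcounts: pp0:3 pp1:3 pp2:2 pp3:1
Op 4: write(P1, v0, 120). refcount(pp0)=3>1 -> COPY to pp4. 5 ppages; refcounts: pp0:2 pp1:3 pp2:2 pp3:1 pp4:1
Op 5: write(P0, v2, 162). refcount(pp3)=1 -> write in place. 5 ppages; refcounts: pp0:2 pp1:3 pp2:2 pp3:1 pp4:1
Op 6: write(P2, v2, 149). refcount(pp2)=2>1 -> COPY to pp5. 6 ppages; refcounts: pp0:2 pp1:3 pp2:1 pp3:1 pp4:1 pp5:1
Op 7: write(P1, v2, 172). refcount(pp2)=1 -> write in place. 6 ppages; refcounts: pp0:2 pp1:3 pp2:1 pp3:1 pp4:1 pp5:1
Op 8: read(P0, v2) -> 162. No state change.
P0: v2 -> pp3 = 162
P1: v2 -> pp2 = 172
P2: v2 -> pp5 = 149

Answer: 162 172 149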